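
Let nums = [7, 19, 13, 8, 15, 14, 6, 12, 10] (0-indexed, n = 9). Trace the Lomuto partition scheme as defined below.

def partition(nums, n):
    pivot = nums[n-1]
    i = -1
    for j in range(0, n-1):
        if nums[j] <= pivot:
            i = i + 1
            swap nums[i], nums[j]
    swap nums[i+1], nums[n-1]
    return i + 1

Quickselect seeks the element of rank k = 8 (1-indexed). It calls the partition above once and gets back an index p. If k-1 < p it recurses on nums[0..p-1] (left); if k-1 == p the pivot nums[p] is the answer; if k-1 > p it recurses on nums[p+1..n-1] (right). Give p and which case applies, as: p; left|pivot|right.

3; right

pivot=10, i=-1
j=0: 7≤10, i=0, swap(0,0) ⇒ [7, 19, 13, 8, 15, 14, 6, 12, 10]
j=1: 19>10, skip
j=2: 13>10, skip
j=3: 8≤10, i=1, swap(1,3) ⇒ [7, 8, 13, 19, 15, 14, 6, 12, 10]
j=4: 15>10, skip
j=5: 14>10, skip
j=6: 6≤10, i=2, swap(2,6) ⇒ [7, 8, 6, 19, 15, 14, 13, 12, 10]
j=7: 12>10, skip
swap(3,8) ⇒ [7, 8, 6, 10, 15, 14, 13, 12, 19]; return 3
p = 3; k-1 = 7 > 3 ⇒ right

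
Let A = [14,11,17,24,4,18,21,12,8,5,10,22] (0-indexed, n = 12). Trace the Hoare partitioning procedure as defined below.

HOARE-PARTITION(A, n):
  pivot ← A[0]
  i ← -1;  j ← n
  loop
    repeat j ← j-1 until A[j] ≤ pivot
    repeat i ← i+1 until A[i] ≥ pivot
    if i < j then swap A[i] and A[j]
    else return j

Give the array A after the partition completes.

pivot=14
j stops at 10 (10), i stops at 0 (14); swap ⇒ [10,11,17,24,4,18,21,12,8,5,14,22]
j stops at 9 (5), i stops at 2 (17); swap ⇒ [10,11,5,24,4,18,21,12,8,17,14,22]
j stops at 8 (8), i stops at 3 (24); swap ⇒ [10,11,5,8,4,18,21,12,24,17,14,22]
j stops at 7 (12), i stops at 5 (18); swap ⇒ [10,11,5,8,4,12,21,18,24,17,14,22]
j stops at 5, i stops at 6; i≥j ⇒ return 5. A=[10,11,5,8,4,12,21,18,24,17,14,22]

[10,11,5,8,4,12,21,18,24,17,14,22]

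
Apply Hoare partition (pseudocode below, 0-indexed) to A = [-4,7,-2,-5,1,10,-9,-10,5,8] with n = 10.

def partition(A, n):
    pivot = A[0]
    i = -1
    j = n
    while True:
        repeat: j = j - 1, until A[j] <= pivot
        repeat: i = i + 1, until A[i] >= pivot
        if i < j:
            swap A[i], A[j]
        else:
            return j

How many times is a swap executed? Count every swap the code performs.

3

pivot=-4
j stops at 7 (-10), i stops at 0 (-4); swap ⇒ [-10,7,-2,-5,1,10,-9,-4,5,8]
j stops at 6 (-9), i stops at 1 (7); swap ⇒ [-10,-9,-2,-5,1,10,7,-4,5,8]
j stops at 3 (-5), i stops at 2 (-2); swap ⇒ [-10,-9,-5,-2,1,10,7,-4,5,8]
j stops at 2, i stops at 3; i≥j ⇒ return 2. A=[-10,-9,-5,-2,1,10,7,-4,5,8]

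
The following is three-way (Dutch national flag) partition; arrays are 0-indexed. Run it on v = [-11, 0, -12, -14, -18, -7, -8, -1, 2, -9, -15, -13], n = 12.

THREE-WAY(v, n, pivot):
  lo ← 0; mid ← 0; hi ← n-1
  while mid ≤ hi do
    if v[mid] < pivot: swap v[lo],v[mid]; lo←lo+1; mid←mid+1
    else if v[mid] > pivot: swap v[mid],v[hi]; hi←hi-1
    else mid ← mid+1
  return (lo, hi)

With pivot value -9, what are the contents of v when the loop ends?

lo=0 mid=0 hi=11
-11<-9: swap(0,0), lo=1 mid=1 ⇒ [-11, 0, -12, -14, -18, -7, -8, -1, 2, -9, -15, -13]
0>-9: swap(1,11), hi=10 ⇒ [-11, -13, -12, -14, -18, -7, -8, -1, 2, -9, -15, 0]
-13<-9: swap(1,1), lo=2 mid=2 ⇒ [-11, -13, -12, -14, -18, -7, -8, -1, 2, -9, -15, 0]
-12<-9: swap(2,2), lo=3 mid=3 ⇒ [-11, -13, -12, -14, -18, -7, -8, -1, 2, -9, -15, 0]
-14<-9: swap(3,3), lo=4 mid=4 ⇒ [-11, -13, -12, -14, -18, -7, -8, -1, 2, -9, -15, 0]
-18<-9: swap(4,4), lo=5 mid=5 ⇒ [-11, -13, -12, -14, -18, -7, -8, -1, 2, -9, -15, 0]
-7>-9: swap(5,10), hi=9 ⇒ [-11, -13, -12, -14, -18, -15, -8, -1, 2, -9, -7, 0]
-15<-9: swap(5,5), lo=6 mid=6 ⇒ [-11, -13, -12, -14, -18, -15, -8, -1, 2, -9, -7, 0]
-8>-9: swap(6,9), hi=8 ⇒ [-11, -13, -12, -14, -18, -15, -9, -1, 2, -8, -7, 0]
-9=-9: mid=7
-1>-9: swap(7,8), hi=7 ⇒ [-11, -13, -12, -14, -18, -15, -9, 2, -1, -8, -7, 0]
2>-9: swap(7,7), hi=6 ⇒ [-11, -13, -12, -14, -18, -15, -9, 2, -1, -8, -7, 0]
done. lo=6 hi=6; v=[-11, -13, -12, -14, -18, -15, -9, 2, -1, -8, -7, 0]

[-11, -13, -12, -14, -18, -15, -9, 2, -1, -8, -7, 0]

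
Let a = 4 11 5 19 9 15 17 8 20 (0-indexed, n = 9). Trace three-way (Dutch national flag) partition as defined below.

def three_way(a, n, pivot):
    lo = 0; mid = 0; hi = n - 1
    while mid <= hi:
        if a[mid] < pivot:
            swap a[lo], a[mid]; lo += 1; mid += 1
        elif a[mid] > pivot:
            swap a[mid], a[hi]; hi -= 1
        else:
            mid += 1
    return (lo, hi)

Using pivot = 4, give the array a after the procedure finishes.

4 5 19 9 15 17 8 20 11

pivot = 4; lo=0, mid=0, hi=8
a[mid]=4=4: mid=1
a[mid]=11>4: swap a[1],a[8]; hi=7 → 4 20 5 19 9 15 17 8 11
a[mid]=20>4: swap a[1],a[7]; hi=6 → 4 8 5 19 9 15 17 20 11
a[mid]=8>4: swap a[1],a[6]; hi=5 → 4 17 5 19 9 15 8 20 11
a[mid]=17>4: swap a[1],a[5]; hi=4 → 4 15 5 19 9 17 8 20 11
a[mid]=15>4: swap a[1],a[4]; hi=3 → 4 9 5 19 15 17 8 20 11
a[mid]=9>4: swap a[1],a[3]; hi=2 → 4 19 5 9 15 17 8 20 11
a[mid]=19>4: swap a[1],a[2]; hi=1 → 4 5 19 9 15 17 8 20 11
a[mid]=5>4: swap a[1],a[1]; hi=0 → 4 5 19 9 15 17 8 20 11
end: lo=0, hi=0; a = 4 5 19 9 15 17 8 20 11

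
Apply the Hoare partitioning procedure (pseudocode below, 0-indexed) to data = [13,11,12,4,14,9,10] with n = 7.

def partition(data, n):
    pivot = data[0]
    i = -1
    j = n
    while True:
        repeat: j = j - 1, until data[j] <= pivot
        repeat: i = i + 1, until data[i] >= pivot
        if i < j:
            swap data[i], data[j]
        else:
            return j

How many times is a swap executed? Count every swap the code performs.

2

pivot = data[0] = 13; i = -1, j = 7
j→6 (data[6]=10≤13), i→0 (data[0]=13≥13); i<j, swap → [10,11,12,4,14,9,13]
j→5 (data[5]=9≤13), i→4 (data[4]=14≥13); i<j, swap → [10,11,12,4,9,14,13]
j→4, i→5; i≥j, return j=4. data = [10,11,12,4,9,14,13]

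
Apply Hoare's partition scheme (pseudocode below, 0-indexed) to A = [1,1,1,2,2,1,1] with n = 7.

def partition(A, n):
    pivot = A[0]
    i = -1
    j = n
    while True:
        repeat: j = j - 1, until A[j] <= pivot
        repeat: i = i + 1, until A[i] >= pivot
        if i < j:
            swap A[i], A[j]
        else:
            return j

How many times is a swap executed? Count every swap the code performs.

pivot = A[0] = 1; i = -1, j = 7
j→6 (A[6]=1≤1), i→0 (A[0]=1≥1); i<j, swap → [1,1,1,2,2,1,1]
j→5 (A[5]=1≤1), i→1 (A[1]=1≥1); i<j, swap → [1,1,1,2,2,1,1]
j→2, i→2; i≥j, return j=2. A = [1,1,1,2,2,1,1]

2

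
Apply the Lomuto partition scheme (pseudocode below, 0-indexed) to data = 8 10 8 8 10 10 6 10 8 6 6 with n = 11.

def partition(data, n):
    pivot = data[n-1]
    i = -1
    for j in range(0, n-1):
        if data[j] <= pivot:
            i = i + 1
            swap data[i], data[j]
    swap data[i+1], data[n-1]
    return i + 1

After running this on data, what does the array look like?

6 6 6 8 10 10 8 10 8 10 8

pivot = data[10] = 6; i = -1
j=0: data[0]=8 > 6 → no swap
j=1: data[1]=10 > 6 → no swap
j=2: data[2]=8 > 6 → no swap
j=3: data[3]=8 > 6 → no swap
j=4: data[4]=10 > 6 → no swap
j=5: data[5]=10 > 6 → no swap
j=6: data[6]=6 ≤ 6 → i=0, swap data[0],data[6] → 6 10 8 8 10 10 8 10 8 6 6
j=7: data[7]=10 > 6 → no swap
j=8: data[8]=8 > 6 → no swap
j=9: data[9]=6 ≤ 6 → i=1, swap data[1],data[9] → 6 6 8 8 10 10 8 10 8 10 6
final swap data[2],data[10] → 6 6 6 8 10 10 8 10 8 10 8; return 2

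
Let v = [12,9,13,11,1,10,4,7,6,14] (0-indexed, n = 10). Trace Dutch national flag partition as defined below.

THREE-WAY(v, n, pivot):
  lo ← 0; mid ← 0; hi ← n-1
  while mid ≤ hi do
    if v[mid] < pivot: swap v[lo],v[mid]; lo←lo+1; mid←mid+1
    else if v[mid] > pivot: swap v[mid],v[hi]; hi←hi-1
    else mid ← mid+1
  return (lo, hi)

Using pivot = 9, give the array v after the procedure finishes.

lo=0 mid=0 hi=9
12>9: swap(0,9), hi=8 ⇒ [14,9,13,11,1,10,4,7,6,12]
14>9: swap(0,8), hi=7 ⇒ [6,9,13,11,1,10,4,7,14,12]
6<9: swap(0,0), lo=1 mid=1 ⇒ [6,9,13,11,1,10,4,7,14,12]
9=9: mid=2
13>9: swap(2,7), hi=6 ⇒ [6,9,7,11,1,10,4,13,14,12]
7<9: swap(1,2), lo=2 mid=3 ⇒ [6,7,9,11,1,10,4,13,14,12]
11>9: swap(3,6), hi=5 ⇒ [6,7,9,4,1,10,11,13,14,12]
4<9: swap(2,3), lo=3 mid=4 ⇒ [6,7,4,9,1,10,11,13,14,12]
1<9: swap(3,4), lo=4 mid=5 ⇒ [6,7,4,1,9,10,11,13,14,12]
10>9: swap(5,5), hi=4 ⇒ [6,7,4,1,9,10,11,13,14,12]
done. lo=4 hi=4; v=[6,7,4,1,9,10,11,13,14,12]

[6,7,4,1,9,10,11,13,14,12]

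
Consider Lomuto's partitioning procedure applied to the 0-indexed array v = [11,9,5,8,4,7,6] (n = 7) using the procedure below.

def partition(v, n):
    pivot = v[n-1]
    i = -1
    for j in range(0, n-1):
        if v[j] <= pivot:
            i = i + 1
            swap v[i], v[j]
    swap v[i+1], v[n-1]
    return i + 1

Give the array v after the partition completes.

pivot = v[6] = 6; i = -1
j=0: v[0]=11 > 6 → no swap
j=1: v[1]=9 > 6 → no swap
j=2: v[2]=5 ≤ 6 → i=0, swap v[0],v[2] → [5,9,11,8,4,7,6]
j=3: v[3]=8 > 6 → no swap
j=4: v[4]=4 ≤ 6 → i=1, swap v[1],v[4] → [5,4,11,8,9,7,6]
j=5: v[5]=7 > 6 → no swap
final swap v[2],v[6] → [5,4,6,8,9,7,11]; return 2

[5,4,6,8,9,7,11]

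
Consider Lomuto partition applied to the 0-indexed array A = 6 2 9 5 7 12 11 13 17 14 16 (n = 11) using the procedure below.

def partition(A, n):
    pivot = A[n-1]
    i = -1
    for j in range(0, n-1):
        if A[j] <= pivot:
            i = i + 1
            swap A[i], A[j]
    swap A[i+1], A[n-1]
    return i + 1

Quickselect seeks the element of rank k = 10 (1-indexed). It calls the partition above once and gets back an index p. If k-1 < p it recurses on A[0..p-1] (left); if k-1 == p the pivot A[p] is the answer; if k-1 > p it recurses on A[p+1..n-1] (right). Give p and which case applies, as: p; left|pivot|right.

9; pivot

pivot=16, i=-1
j=0: 6≤16, i=0, swap(0,0) ⇒ 6 2 9 5 7 12 11 13 17 14 16
j=1: 2≤16, i=1, swap(1,1) ⇒ 6 2 9 5 7 12 11 13 17 14 16
j=2: 9≤16, i=2, swap(2,2) ⇒ 6 2 9 5 7 12 11 13 17 14 16
j=3: 5≤16, i=3, swap(3,3) ⇒ 6 2 9 5 7 12 11 13 17 14 16
j=4: 7≤16, i=4, swap(4,4) ⇒ 6 2 9 5 7 12 11 13 17 14 16
j=5: 12≤16, i=5, swap(5,5) ⇒ 6 2 9 5 7 12 11 13 17 14 16
j=6: 11≤16, i=6, swap(6,6) ⇒ 6 2 9 5 7 12 11 13 17 14 16
j=7: 13≤16, i=7, swap(7,7) ⇒ 6 2 9 5 7 12 11 13 17 14 16
j=8: 17>16, skip
j=9: 14≤16, i=8, swap(8,9) ⇒ 6 2 9 5 7 12 11 13 14 17 16
swap(9,10) ⇒ 6 2 9 5 7 12 11 13 14 16 17; return 9
p = 9; k-1 = 9 == 9 ⇒ pivot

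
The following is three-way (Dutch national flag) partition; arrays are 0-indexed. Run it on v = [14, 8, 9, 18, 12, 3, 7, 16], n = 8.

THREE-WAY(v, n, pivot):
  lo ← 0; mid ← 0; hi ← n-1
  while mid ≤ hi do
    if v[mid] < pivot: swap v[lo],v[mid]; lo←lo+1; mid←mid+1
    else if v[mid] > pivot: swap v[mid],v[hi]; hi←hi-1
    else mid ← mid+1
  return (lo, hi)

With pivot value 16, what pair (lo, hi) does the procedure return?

lo=0 mid=0 hi=7
14<16: swap(0,0), lo=1 mid=1 ⇒ [14, 8, 9, 18, 12, 3, 7, 16]
8<16: swap(1,1), lo=2 mid=2 ⇒ [14, 8, 9, 18, 12, 3, 7, 16]
9<16: swap(2,2), lo=3 mid=3 ⇒ [14, 8, 9, 18, 12, 3, 7, 16]
18>16: swap(3,7), hi=6 ⇒ [14, 8, 9, 16, 12, 3, 7, 18]
16=16: mid=4
12<16: swap(3,4), lo=4 mid=5 ⇒ [14, 8, 9, 12, 16, 3, 7, 18]
3<16: swap(4,5), lo=5 mid=6 ⇒ [14, 8, 9, 12, 3, 16, 7, 18]
7<16: swap(5,6), lo=6 mid=7 ⇒ [14, 8, 9, 12, 3, 7, 16, 18]
done. lo=6 hi=6; v=[14, 8, 9, 12, 3, 7, 16, 18]

(6, 6)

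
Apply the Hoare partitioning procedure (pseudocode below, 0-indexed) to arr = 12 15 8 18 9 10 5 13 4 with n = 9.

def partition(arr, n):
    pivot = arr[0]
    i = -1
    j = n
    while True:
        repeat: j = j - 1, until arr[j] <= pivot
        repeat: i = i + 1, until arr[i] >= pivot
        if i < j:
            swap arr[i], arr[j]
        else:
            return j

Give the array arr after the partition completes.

pivot = arr[0] = 12; i = -1, j = 9
j→8 (arr[8]=4≤12), i→0 (arr[0]=12≥12); i<j, swap → 4 15 8 18 9 10 5 13 12
j→6 (arr[6]=5≤12), i→1 (arr[1]=15≥12); i<j, swap → 4 5 8 18 9 10 15 13 12
j→5 (arr[5]=10≤12), i→3 (arr[3]=18≥12); i<j, swap → 4 5 8 10 9 18 15 13 12
j→4, i→5; i≥j, return j=4. arr = 4 5 8 10 9 18 15 13 12

4 5 8 10 9 18 15 13 12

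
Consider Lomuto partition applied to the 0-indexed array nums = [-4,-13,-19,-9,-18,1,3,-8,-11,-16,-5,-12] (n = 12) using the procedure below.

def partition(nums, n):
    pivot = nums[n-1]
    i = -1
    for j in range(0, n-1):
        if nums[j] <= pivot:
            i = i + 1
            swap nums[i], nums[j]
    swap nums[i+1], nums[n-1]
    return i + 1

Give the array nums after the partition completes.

pivot=-12, i=-1
j=0: -4>-12, skip
j=1: -13≤-12, i=0, swap(0,1) ⇒ [-13,-4,-19,-9,-18,1,3,-8,-11,-16,-5,-12]
j=2: -19≤-12, i=1, swap(1,2) ⇒ [-13,-19,-4,-9,-18,1,3,-8,-11,-16,-5,-12]
j=3: -9>-12, skip
j=4: -18≤-12, i=2, swap(2,4) ⇒ [-13,-19,-18,-9,-4,1,3,-8,-11,-16,-5,-12]
j=5: 1>-12, skip
j=6: 3>-12, skip
j=7: -8>-12, skip
j=8: -11>-12, skip
j=9: -16≤-12, i=3, swap(3,9) ⇒ [-13,-19,-18,-16,-4,1,3,-8,-11,-9,-5,-12]
j=10: -5>-12, skip
swap(4,11) ⇒ [-13,-19,-18,-16,-12,1,3,-8,-11,-9,-5,-4]; return 4

[-13,-19,-18,-16,-12,1,3,-8,-11,-9,-5,-4]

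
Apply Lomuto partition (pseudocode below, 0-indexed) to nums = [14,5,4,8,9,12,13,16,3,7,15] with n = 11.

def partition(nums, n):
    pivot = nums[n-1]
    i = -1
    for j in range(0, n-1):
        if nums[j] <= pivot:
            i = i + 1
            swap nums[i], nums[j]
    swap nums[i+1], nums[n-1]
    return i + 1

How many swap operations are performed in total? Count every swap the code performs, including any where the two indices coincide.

10

pivot=15, i=-1
j=0: 14≤15, i=0, swap(0,0) ⇒ [14,5,4,8,9,12,13,16,3,7,15]
j=1: 5≤15, i=1, swap(1,1) ⇒ [14,5,4,8,9,12,13,16,3,7,15]
j=2: 4≤15, i=2, swap(2,2) ⇒ [14,5,4,8,9,12,13,16,3,7,15]
j=3: 8≤15, i=3, swap(3,3) ⇒ [14,5,4,8,9,12,13,16,3,7,15]
j=4: 9≤15, i=4, swap(4,4) ⇒ [14,5,4,8,9,12,13,16,3,7,15]
j=5: 12≤15, i=5, swap(5,5) ⇒ [14,5,4,8,9,12,13,16,3,7,15]
j=6: 13≤15, i=6, swap(6,6) ⇒ [14,5,4,8,9,12,13,16,3,7,15]
j=7: 16>15, skip
j=8: 3≤15, i=7, swap(7,8) ⇒ [14,5,4,8,9,12,13,3,16,7,15]
j=9: 7≤15, i=8, swap(8,9) ⇒ [14,5,4,8,9,12,13,3,7,16,15]
swap(9,10) ⇒ [14,5,4,8,9,12,13,3,7,15,16]; return 9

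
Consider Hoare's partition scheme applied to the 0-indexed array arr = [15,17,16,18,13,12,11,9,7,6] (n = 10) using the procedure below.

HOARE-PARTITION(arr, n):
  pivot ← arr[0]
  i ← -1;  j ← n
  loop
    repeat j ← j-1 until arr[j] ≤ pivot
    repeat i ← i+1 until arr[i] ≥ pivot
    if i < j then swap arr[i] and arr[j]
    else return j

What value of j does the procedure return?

pivot = arr[0] = 15; i = -1, j = 10
j→9 (arr[9]=6≤15), i→0 (arr[0]=15≥15); i<j, swap → [6,17,16,18,13,12,11,9,7,15]
j→8 (arr[8]=7≤15), i→1 (arr[1]=17≥15); i<j, swap → [6,7,16,18,13,12,11,9,17,15]
j→7 (arr[7]=9≤15), i→2 (arr[2]=16≥15); i<j, swap → [6,7,9,18,13,12,11,16,17,15]
j→6 (arr[6]=11≤15), i→3 (arr[3]=18≥15); i<j, swap → [6,7,9,11,13,12,18,16,17,15]
j→5, i→6; i≥j, return j=5. arr = [6,7,9,11,13,12,18,16,17,15]

5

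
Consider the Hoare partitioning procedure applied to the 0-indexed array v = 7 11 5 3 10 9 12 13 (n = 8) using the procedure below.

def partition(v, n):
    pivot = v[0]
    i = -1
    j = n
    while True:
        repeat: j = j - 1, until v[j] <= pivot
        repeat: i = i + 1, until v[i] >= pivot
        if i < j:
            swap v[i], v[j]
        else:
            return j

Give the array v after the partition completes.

pivot = v[0] = 7; i = -1, j = 8
j→3 (v[3]=3≤7), i→0 (v[0]=7≥7); i<j, swap → 3 11 5 7 10 9 12 13
j→2 (v[2]=5≤7), i→1 (v[1]=11≥7); i<j, swap → 3 5 11 7 10 9 12 13
j→1, i→2; i≥j, return j=1. v = 3 5 11 7 10 9 12 13

3 5 11 7 10 9 12 13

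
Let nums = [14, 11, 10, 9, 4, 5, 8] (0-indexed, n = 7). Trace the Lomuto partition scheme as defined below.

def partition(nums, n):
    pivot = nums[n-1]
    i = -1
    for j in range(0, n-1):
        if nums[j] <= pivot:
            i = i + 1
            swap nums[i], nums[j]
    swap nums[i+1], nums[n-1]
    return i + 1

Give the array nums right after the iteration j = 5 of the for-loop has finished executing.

[4, 5, 10, 9, 14, 11, 8]

pivot = nums[6] = 8; i = -1
j=0: nums[0]=14 > 8 → no swap
j=1: nums[1]=11 > 8 → no swap
j=2: nums[2]=10 > 8 → no swap
j=3: nums[3]=9 > 8 → no swap
j=4: nums[4]=4 ≤ 8 → i=0, swap nums[0],nums[4] → [4, 11, 10, 9, 14, 5, 8]
j=5: nums[5]=5 ≤ 8 → i=1, swap nums[1],nums[5] → [4, 5, 10, 9, 14, 11, 8]
(after j=5) nums = [4, 5, 10, 9, 14, 11, 8]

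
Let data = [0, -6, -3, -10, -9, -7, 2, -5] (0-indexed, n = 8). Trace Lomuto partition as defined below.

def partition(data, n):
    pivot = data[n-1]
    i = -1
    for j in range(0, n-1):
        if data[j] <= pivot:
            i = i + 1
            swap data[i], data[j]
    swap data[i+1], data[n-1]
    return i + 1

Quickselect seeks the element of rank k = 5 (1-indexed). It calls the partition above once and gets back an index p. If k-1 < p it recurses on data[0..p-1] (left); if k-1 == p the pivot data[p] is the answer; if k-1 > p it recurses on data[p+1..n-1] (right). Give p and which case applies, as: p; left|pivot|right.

pivot = data[7] = -5; i = -1
j=0: data[0]=0 > -5 → no swap
j=1: data[1]=-6 ≤ -5 → i=0, swap data[0],data[1] → [-6, 0, -3, -10, -9, -7, 2, -5]
j=2: data[2]=-3 > -5 → no swap
j=3: data[3]=-10 ≤ -5 → i=1, swap data[1],data[3] → [-6, -10, -3, 0, -9, -7, 2, -5]
j=4: data[4]=-9 ≤ -5 → i=2, swap data[2],data[4] → [-6, -10, -9, 0, -3, -7, 2, -5]
j=5: data[5]=-7 ≤ -5 → i=3, swap data[3],data[5] → [-6, -10, -9, -7, -3, 0, 2, -5]
j=6: data[6]=2 > -5 → no swap
final swap data[4],data[7] → [-6, -10, -9, -7, -5, 0, 2, -3]; return 4
p = 4; k-1 = 4 == 4 ⇒ pivot

4; pivot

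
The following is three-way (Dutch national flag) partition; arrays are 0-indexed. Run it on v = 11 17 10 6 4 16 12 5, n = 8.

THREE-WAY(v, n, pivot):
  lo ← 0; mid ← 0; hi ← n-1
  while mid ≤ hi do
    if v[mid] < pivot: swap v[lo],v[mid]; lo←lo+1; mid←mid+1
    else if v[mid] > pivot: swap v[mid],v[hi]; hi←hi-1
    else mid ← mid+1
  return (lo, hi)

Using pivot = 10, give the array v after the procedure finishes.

5 4 6 10 16 12 17 11

pivot = 10; lo=0, mid=0, hi=7
v[mid]=11>10: swap v[0],v[7]; hi=6 → 5 17 10 6 4 16 12 11
v[mid]=5<10: swap v[0],v[0]; lo=1,mid=1 → 5 17 10 6 4 16 12 11
v[mid]=17>10: swap v[1],v[6]; hi=5 → 5 12 10 6 4 16 17 11
v[mid]=12>10: swap v[1],v[5]; hi=4 → 5 16 10 6 4 12 17 11
v[mid]=16>10: swap v[1],v[4]; hi=3 → 5 4 10 6 16 12 17 11
v[mid]=4<10: swap v[1],v[1]; lo=2,mid=2 → 5 4 10 6 16 12 17 11
v[mid]=10=10: mid=3
v[mid]=6<10: swap v[2],v[3]; lo=3,mid=4 → 5 4 6 10 16 12 17 11
end: lo=3, hi=3; v = 5 4 6 10 16 12 17 11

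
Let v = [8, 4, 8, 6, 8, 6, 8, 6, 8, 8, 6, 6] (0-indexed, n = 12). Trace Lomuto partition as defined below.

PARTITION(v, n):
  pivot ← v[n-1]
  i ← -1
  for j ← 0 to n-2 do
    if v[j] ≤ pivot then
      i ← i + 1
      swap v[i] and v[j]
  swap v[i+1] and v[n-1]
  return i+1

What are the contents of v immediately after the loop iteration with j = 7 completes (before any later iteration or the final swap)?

[4, 6, 6, 6, 8, 8, 8, 8, 8, 8, 6, 6]

pivot = v[11] = 6; i = -1
j=0: v[0]=8 > 6 → no swap
j=1: v[1]=4 ≤ 6 → i=0, swap v[0],v[1] → [4, 8, 8, 6, 8, 6, 8, 6, 8, 8, 6, 6]
j=2: v[2]=8 > 6 → no swap
j=3: v[3]=6 ≤ 6 → i=1, swap v[1],v[3] → [4, 6, 8, 8, 8, 6, 8, 6, 8, 8, 6, 6]
j=4: v[4]=8 > 6 → no swap
j=5: v[5]=6 ≤ 6 → i=2, swap v[2],v[5] → [4, 6, 6, 8, 8, 8, 8, 6, 8, 8, 6, 6]
j=6: v[6]=8 > 6 → no swap
j=7: v[7]=6 ≤ 6 → i=3, swap v[3],v[7] → [4, 6, 6, 6, 8, 8, 8, 8, 8, 8, 6, 6]
(after j=7) v = [4, 6, 6, 6, 8, 8, 8, 8, 8, 8, 6, 6]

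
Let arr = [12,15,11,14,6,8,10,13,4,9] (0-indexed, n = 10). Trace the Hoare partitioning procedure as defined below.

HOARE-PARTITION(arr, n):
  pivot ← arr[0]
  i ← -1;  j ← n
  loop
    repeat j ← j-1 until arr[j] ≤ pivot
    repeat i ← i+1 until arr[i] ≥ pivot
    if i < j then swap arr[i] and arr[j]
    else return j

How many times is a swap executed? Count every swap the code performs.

3

pivot = arr[0] = 12; i = -1, j = 10
j→9 (arr[9]=9≤12), i→0 (arr[0]=12≥12); i<j, swap → [9,15,11,14,6,8,10,13,4,12]
j→8 (arr[8]=4≤12), i→1 (arr[1]=15≥12); i<j, swap → [9,4,11,14,6,8,10,13,15,12]
j→6 (arr[6]=10≤12), i→3 (arr[3]=14≥12); i<j, swap → [9,4,11,10,6,8,14,13,15,12]
j→5, i→6; i≥j, return j=5. arr = [9,4,11,10,6,8,14,13,15,12]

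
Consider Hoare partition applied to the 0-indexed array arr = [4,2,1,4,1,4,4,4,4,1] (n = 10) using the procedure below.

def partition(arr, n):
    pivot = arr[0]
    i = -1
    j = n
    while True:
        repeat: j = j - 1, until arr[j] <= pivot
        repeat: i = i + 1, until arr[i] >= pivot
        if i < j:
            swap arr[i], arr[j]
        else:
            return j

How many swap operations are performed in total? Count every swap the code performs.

3

pivot = arr[0] = 4; i = -1, j = 10
j→9 (arr[9]=1≤4), i→0 (arr[0]=4≥4); i<j, swap → [1,2,1,4,1,4,4,4,4,4]
j→8 (arr[8]=4≤4), i→3 (arr[3]=4≥4); i<j, swap → [1,2,1,4,1,4,4,4,4,4]
j→7 (arr[7]=4≤4), i→5 (arr[5]=4≥4); i<j, swap → [1,2,1,4,1,4,4,4,4,4]
j→6, i→6; i≥j, return j=6. arr = [1,2,1,4,1,4,4,4,4,4]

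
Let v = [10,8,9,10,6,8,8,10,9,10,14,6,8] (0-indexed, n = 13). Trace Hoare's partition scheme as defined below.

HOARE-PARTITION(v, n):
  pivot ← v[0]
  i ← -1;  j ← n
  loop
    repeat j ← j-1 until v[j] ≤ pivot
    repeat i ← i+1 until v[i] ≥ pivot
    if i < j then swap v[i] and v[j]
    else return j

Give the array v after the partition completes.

pivot=10
j stops at 12 (8), i stops at 0 (10); swap ⇒ [8,8,9,10,6,8,8,10,9,10,14,6,10]
j stops at 11 (6), i stops at 3 (10); swap ⇒ [8,8,9,6,6,8,8,10,9,10,14,10,10]
j stops at 9 (10), i stops at 7 (10); swap ⇒ [8,8,9,6,6,8,8,10,9,10,14,10,10]
j stops at 8, i stops at 9; i≥j ⇒ return 8. v=[8,8,9,6,6,8,8,10,9,10,14,10,10]

[8,8,9,6,6,8,8,10,9,10,14,10,10]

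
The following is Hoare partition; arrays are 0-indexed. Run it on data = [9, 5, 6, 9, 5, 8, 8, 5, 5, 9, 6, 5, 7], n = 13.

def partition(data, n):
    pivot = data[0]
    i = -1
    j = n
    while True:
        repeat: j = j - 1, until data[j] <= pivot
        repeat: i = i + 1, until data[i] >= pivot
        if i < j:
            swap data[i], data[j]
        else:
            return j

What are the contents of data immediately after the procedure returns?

[7, 5, 6, 5, 5, 8, 8, 5, 5, 6, 9, 9, 9]

pivot=9
j stops at 12 (7), i stops at 0 (9); swap ⇒ [7, 5, 6, 9, 5, 8, 8, 5, 5, 9, 6, 5, 9]
j stops at 11 (5), i stops at 3 (9); swap ⇒ [7, 5, 6, 5, 5, 8, 8, 5, 5, 9, 6, 9, 9]
j stops at 10 (6), i stops at 9 (9); swap ⇒ [7, 5, 6, 5, 5, 8, 8, 5, 5, 6, 9, 9, 9]
j stops at 9, i stops at 10; i≥j ⇒ return 9. data=[7, 5, 6, 5, 5, 8, 8, 5, 5, 6, 9, 9, 9]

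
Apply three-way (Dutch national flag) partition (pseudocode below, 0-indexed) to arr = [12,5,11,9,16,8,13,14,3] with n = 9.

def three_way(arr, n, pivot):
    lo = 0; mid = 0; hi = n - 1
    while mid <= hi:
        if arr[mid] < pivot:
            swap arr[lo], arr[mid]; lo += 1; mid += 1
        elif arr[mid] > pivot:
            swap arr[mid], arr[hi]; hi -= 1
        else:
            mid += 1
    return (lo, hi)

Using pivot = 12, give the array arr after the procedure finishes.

[5,11,9,3,8,12,14,13,16]

lo=0 mid=0 hi=8
12=12: mid=1
5<12: swap(0,1), lo=1 mid=2 ⇒ [5,12,11,9,16,8,13,14,3]
11<12: swap(1,2), lo=2 mid=3 ⇒ [5,11,12,9,16,8,13,14,3]
9<12: swap(2,3), lo=3 mid=4 ⇒ [5,11,9,12,16,8,13,14,3]
16>12: swap(4,8), hi=7 ⇒ [5,11,9,12,3,8,13,14,16]
3<12: swap(3,4), lo=4 mid=5 ⇒ [5,11,9,3,12,8,13,14,16]
8<12: swap(4,5), lo=5 mid=6 ⇒ [5,11,9,3,8,12,13,14,16]
13>12: swap(6,7), hi=6 ⇒ [5,11,9,3,8,12,14,13,16]
14>12: swap(6,6), hi=5 ⇒ [5,11,9,3,8,12,14,13,16]
done. lo=5 hi=5; arr=[5,11,9,3,8,12,14,13,16]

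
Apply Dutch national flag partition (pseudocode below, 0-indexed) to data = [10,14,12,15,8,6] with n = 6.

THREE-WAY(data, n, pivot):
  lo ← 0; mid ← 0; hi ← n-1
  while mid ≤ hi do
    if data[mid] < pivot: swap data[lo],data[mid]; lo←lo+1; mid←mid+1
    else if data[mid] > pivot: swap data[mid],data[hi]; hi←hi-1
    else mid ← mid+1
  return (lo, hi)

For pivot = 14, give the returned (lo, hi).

pivot = 14; lo=0, mid=0, hi=5
data[mid]=10<14: swap data[0],data[0]; lo=1,mid=1 → [10,14,12,15,8,6]
data[mid]=14=14: mid=2
data[mid]=12<14: swap data[1],data[2]; lo=2,mid=3 → [10,12,14,15,8,6]
data[mid]=15>14: swap data[3],data[5]; hi=4 → [10,12,14,6,8,15]
data[mid]=6<14: swap data[2],data[3]; lo=3,mid=4 → [10,12,6,14,8,15]
data[mid]=8<14: swap data[3],data[4]; lo=4,mid=5 → [10,12,6,8,14,15]
end: lo=4, hi=4; data = [10,12,6,8,14,15]

(4, 4)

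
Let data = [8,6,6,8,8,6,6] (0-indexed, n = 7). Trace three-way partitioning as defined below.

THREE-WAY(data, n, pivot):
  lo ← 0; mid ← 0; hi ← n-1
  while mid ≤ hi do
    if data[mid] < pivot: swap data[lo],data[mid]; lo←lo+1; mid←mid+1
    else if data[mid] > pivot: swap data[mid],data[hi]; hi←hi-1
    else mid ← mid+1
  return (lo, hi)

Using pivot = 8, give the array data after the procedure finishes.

[6,6,6,6,8,8,8]

pivot = 8; lo=0, mid=0, hi=6
data[mid]=8=8: mid=1
data[mid]=6<8: swap data[0],data[1]; lo=1,mid=2 → [6,8,6,8,8,6,6]
data[mid]=6<8: swap data[1],data[2]; lo=2,mid=3 → [6,6,8,8,8,6,6]
data[mid]=8=8: mid=4
data[mid]=8=8: mid=5
data[mid]=6<8: swap data[2],data[5]; lo=3,mid=6 → [6,6,6,8,8,8,6]
data[mid]=6<8: swap data[3],data[6]; lo=4,mid=7 → [6,6,6,6,8,8,8]
end: lo=4, hi=6; data = [6,6,6,6,8,8,8]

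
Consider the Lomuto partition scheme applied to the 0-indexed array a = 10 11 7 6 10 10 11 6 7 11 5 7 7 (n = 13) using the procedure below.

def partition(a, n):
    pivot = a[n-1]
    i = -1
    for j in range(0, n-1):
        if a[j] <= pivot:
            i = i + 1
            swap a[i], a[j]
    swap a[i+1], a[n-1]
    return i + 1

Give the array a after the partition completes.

pivot=7, i=-1
j=0: 10>7, skip
j=1: 11>7, skip
j=2: 7≤7, i=0, swap(0,2) ⇒ 7 11 10 6 10 10 11 6 7 11 5 7 7
j=3: 6≤7, i=1, swap(1,3) ⇒ 7 6 10 11 10 10 11 6 7 11 5 7 7
j=4: 10>7, skip
j=5: 10>7, skip
j=6: 11>7, skip
j=7: 6≤7, i=2, swap(2,7) ⇒ 7 6 6 11 10 10 11 10 7 11 5 7 7
j=8: 7≤7, i=3, swap(3,8) ⇒ 7 6 6 7 10 10 11 10 11 11 5 7 7
j=9: 11>7, skip
j=10: 5≤7, i=4, swap(4,10) ⇒ 7 6 6 7 5 10 11 10 11 11 10 7 7
j=11: 7≤7, i=5, swap(5,11) ⇒ 7 6 6 7 5 7 11 10 11 11 10 10 7
swap(6,12) ⇒ 7 6 6 7 5 7 7 10 11 11 10 10 11; return 6

7 6 6 7 5 7 7 10 11 11 10 10 11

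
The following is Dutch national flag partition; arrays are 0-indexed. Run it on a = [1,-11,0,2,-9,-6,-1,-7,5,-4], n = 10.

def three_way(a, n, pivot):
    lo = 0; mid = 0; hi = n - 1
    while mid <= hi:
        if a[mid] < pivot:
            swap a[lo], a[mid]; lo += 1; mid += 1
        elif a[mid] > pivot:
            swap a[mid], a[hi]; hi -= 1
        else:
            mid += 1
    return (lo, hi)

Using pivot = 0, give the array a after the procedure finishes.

pivot = 0; lo=0, mid=0, hi=9
a[mid]=1>0: swap a[0],a[9]; hi=8 → [-4,-11,0,2,-9,-6,-1,-7,5,1]
a[mid]=-4<0: swap a[0],a[0]; lo=1,mid=1 → [-4,-11,0,2,-9,-6,-1,-7,5,1]
a[mid]=-11<0: swap a[1],a[1]; lo=2,mid=2 → [-4,-11,0,2,-9,-6,-1,-7,5,1]
a[mid]=0=0: mid=3
a[mid]=2>0: swap a[3],a[8]; hi=7 → [-4,-11,0,5,-9,-6,-1,-7,2,1]
a[mid]=5>0: swap a[3],a[7]; hi=6 → [-4,-11,0,-7,-9,-6,-1,5,2,1]
a[mid]=-7<0: swap a[2],a[3]; lo=3,mid=4 → [-4,-11,-7,0,-9,-6,-1,5,2,1]
a[mid]=-9<0: swap a[3],a[4]; lo=4,mid=5 → [-4,-11,-7,-9,0,-6,-1,5,2,1]
a[mid]=-6<0: swap a[4],a[5]; lo=5,mid=6 → [-4,-11,-7,-9,-6,0,-1,5,2,1]
a[mid]=-1<0: swap a[5],a[6]; lo=6,mid=7 → [-4,-11,-7,-9,-6,-1,0,5,2,1]
end: lo=6, hi=6; a = [-4,-11,-7,-9,-6,-1,0,5,2,1]

[-4,-11,-7,-9,-6,-1,0,5,2,1]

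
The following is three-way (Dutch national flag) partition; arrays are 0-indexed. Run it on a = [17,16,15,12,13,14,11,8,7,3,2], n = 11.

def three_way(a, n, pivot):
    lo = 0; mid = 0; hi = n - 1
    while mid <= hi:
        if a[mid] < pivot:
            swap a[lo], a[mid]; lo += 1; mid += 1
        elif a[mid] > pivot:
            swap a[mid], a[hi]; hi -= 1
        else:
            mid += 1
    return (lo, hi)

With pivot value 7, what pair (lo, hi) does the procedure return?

lo=0 mid=0 hi=10
17>7: swap(0,10), hi=9 ⇒ [2,16,15,12,13,14,11,8,7,3,17]
2<7: swap(0,0), lo=1 mid=1 ⇒ [2,16,15,12,13,14,11,8,7,3,17]
16>7: swap(1,9), hi=8 ⇒ [2,3,15,12,13,14,11,8,7,16,17]
3<7: swap(1,1), lo=2 mid=2 ⇒ [2,3,15,12,13,14,11,8,7,16,17]
15>7: swap(2,8), hi=7 ⇒ [2,3,7,12,13,14,11,8,15,16,17]
7=7: mid=3
12>7: swap(3,7), hi=6 ⇒ [2,3,7,8,13,14,11,12,15,16,17]
8>7: swap(3,6), hi=5 ⇒ [2,3,7,11,13,14,8,12,15,16,17]
11>7: swap(3,5), hi=4 ⇒ [2,3,7,14,13,11,8,12,15,16,17]
14>7: swap(3,4), hi=3 ⇒ [2,3,7,13,14,11,8,12,15,16,17]
13>7: swap(3,3), hi=2 ⇒ [2,3,7,13,14,11,8,12,15,16,17]
done. lo=2 hi=2; a=[2,3,7,13,14,11,8,12,15,16,17]

(2, 2)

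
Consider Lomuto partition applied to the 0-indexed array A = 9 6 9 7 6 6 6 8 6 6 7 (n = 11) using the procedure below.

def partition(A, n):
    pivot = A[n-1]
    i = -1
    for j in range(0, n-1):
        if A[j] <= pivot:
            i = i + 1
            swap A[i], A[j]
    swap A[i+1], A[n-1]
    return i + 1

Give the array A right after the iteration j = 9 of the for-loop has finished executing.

6 7 6 6 6 6 6 8 9 9 7

pivot = A[10] = 7; i = -1
j=0: A[0]=9 > 7 → no swap
j=1: A[1]=6 ≤ 7 → i=0, swap A[0],A[1] → 6 9 9 7 6 6 6 8 6 6 7
j=2: A[2]=9 > 7 → no swap
j=3: A[3]=7 ≤ 7 → i=1, swap A[1],A[3] → 6 7 9 9 6 6 6 8 6 6 7
j=4: A[4]=6 ≤ 7 → i=2, swap A[2],A[4] → 6 7 6 9 9 6 6 8 6 6 7
j=5: A[5]=6 ≤ 7 → i=3, swap A[3],A[5] → 6 7 6 6 9 9 6 8 6 6 7
j=6: A[6]=6 ≤ 7 → i=4, swap A[4],A[6] → 6 7 6 6 6 9 9 8 6 6 7
j=7: A[7]=8 > 7 → no swap
j=8: A[8]=6 ≤ 7 → i=5, swap A[5],A[8] → 6 7 6 6 6 6 9 8 9 6 7
j=9: A[9]=6 ≤ 7 → i=6, swap A[6],A[9] → 6 7 6 6 6 6 6 8 9 9 7
(after j=9) A = 6 7 6 6 6 6 6 8 9 9 7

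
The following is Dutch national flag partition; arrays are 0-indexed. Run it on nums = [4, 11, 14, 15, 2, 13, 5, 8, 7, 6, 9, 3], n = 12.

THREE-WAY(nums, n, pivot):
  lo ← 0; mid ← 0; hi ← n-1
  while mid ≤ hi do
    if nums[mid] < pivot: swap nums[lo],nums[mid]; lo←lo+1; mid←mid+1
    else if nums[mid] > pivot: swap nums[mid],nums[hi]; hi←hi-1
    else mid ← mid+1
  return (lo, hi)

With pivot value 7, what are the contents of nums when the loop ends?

[4, 3, 6, 2, 5, 7, 8, 13, 15, 9, 14, 11]

pivot = 7; lo=0, mid=0, hi=11
nums[mid]=4<7: swap nums[0],nums[0]; lo=1,mid=1 → [4, 11, 14, 15, 2, 13, 5, 8, 7, 6, 9, 3]
nums[mid]=11>7: swap nums[1],nums[11]; hi=10 → [4, 3, 14, 15, 2, 13, 5, 8, 7, 6, 9, 11]
nums[mid]=3<7: swap nums[1],nums[1]; lo=2,mid=2 → [4, 3, 14, 15, 2, 13, 5, 8, 7, 6, 9, 11]
nums[mid]=14>7: swap nums[2],nums[10]; hi=9 → [4, 3, 9, 15, 2, 13, 5, 8, 7, 6, 14, 11]
nums[mid]=9>7: swap nums[2],nums[9]; hi=8 → [4, 3, 6, 15, 2, 13, 5, 8, 7, 9, 14, 11]
nums[mid]=6<7: swap nums[2],nums[2]; lo=3,mid=3 → [4, 3, 6, 15, 2, 13, 5, 8, 7, 9, 14, 11]
nums[mid]=15>7: swap nums[3],nums[8]; hi=7 → [4, 3, 6, 7, 2, 13, 5, 8, 15, 9, 14, 11]
nums[mid]=7=7: mid=4
nums[mid]=2<7: swap nums[3],nums[4]; lo=4,mid=5 → [4, 3, 6, 2, 7, 13, 5, 8, 15, 9, 14, 11]
nums[mid]=13>7: swap nums[5],nums[7]; hi=6 → [4, 3, 6, 2, 7, 8, 5, 13, 15, 9, 14, 11]
nums[mid]=8>7: swap nums[5],nums[6]; hi=5 → [4, 3, 6, 2, 7, 5, 8, 13, 15, 9, 14, 11]
nums[mid]=5<7: swap nums[4],nums[5]; lo=5,mid=6 → [4, 3, 6, 2, 5, 7, 8, 13, 15, 9, 14, 11]
end: lo=5, hi=5; nums = [4, 3, 6, 2, 5, 7, 8, 13, 15, 9, 14, 11]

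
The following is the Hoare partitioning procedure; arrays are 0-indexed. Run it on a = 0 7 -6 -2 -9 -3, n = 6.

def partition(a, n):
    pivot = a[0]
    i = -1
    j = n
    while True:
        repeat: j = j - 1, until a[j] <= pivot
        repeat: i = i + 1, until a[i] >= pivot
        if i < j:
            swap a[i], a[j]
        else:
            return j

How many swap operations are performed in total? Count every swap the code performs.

pivot=0
j stops at 5 (-3), i stops at 0 (0); swap ⇒ -3 7 -6 -2 -9 0
j stops at 4 (-9), i stops at 1 (7); swap ⇒ -3 -9 -6 -2 7 0
j stops at 3, i stops at 4; i≥j ⇒ return 3. a=-3 -9 -6 -2 7 0

2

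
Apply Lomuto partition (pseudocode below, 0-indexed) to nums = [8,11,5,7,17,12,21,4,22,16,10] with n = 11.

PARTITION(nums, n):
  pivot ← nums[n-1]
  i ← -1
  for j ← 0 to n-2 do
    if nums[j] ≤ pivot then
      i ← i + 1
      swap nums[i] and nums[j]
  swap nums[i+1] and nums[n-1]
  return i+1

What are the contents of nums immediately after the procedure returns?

[8,5,7,4,10,12,21,11,22,16,17]

pivot = nums[10] = 10; i = -1
j=0: nums[0]=8 ≤ 10 → i=0, swap nums[0],nums[0] (no change) → [8,11,5,7,17,12,21,4,22,16,10]
j=1: nums[1]=11 > 10 → no swap
j=2: nums[2]=5 ≤ 10 → i=1, swap nums[1],nums[2] → [8,5,11,7,17,12,21,4,22,16,10]
j=3: nums[3]=7 ≤ 10 → i=2, swap nums[2],nums[3] → [8,5,7,11,17,12,21,4,22,16,10]
j=4: nums[4]=17 > 10 → no swap
j=5: nums[5]=12 > 10 → no swap
j=6: nums[6]=21 > 10 → no swap
j=7: nums[7]=4 ≤ 10 → i=3, swap nums[3],nums[7] → [8,5,7,4,17,12,21,11,22,16,10]
j=8: nums[8]=22 > 10 → no swap
j=9: nums[9]=16 > 10 → no swap
final swap nums[4],nums[10] → [8,5,7,4,10,12,21,11,22,16,17]; return 4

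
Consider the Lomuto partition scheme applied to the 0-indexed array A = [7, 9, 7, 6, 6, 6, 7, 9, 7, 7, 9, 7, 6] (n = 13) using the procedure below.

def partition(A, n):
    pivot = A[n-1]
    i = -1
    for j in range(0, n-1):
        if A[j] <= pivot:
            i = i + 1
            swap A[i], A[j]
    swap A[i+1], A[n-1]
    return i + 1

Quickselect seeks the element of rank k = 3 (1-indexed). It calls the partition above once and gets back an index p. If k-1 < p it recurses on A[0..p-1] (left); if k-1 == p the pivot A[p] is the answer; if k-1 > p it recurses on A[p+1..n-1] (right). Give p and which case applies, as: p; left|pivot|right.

3; left

pivot = A[12] = 6; i = -1
j=0: A[0]=7 > 6 → no swap
j=1: A[1]=9 > 6 → no swap
j=2: A[2]=7 > 6 → no swap
j=3: A[3]=6 ≤ 6 → i=0, swap A[0],A[3] → [6, 9, 7, 7, 6, 6, 7, 9, 7, 7, 9, 7, 6]
j=4: A[4]=6 ≤ 6 → i=1, swap A[1],A[4] → [6, 6, 7, 7, 9, 6, 7, 9, 7, 7, 9, 7, 6]
j=5: A[5]=6 ≤ 6 → i=2, swap A[2],A[5] → [6, 6, 6, 7, 9, 7, 7, 9, 7, 7, 9, 7, 6]
j=6: A[6]=7 > 6 → no swap
j=7: A[7]=9 > 6 → no swap
j=8: A[8]=7 > 6 → no swap
j=9: A[9]=7 > 6 → no swap
j=10: A[10]=9 > 6 → no swap
j=11: A[11]=7 > 6 → no swap
final swap A[3],A[12] → [6, 6, 6, 6, 9, 7, 7, 9, 7, 7, 9, 7, 7]; return 3
p = 3; k-1 = 2 < 3 ⇒ left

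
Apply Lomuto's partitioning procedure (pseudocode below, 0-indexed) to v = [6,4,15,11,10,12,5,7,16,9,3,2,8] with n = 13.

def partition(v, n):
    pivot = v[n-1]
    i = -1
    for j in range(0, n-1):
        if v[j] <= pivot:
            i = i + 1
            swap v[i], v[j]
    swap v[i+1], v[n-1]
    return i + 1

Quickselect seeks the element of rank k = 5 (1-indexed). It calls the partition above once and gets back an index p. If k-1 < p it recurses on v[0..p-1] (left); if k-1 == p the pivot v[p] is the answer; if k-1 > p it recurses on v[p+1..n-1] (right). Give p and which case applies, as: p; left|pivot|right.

pivot=8, i=-1
j=0: 6≤8, i=0, swap(0,0) ⇒ [6,4,15,11,10,12,5,7,16,9,3,2,8]
j=1: 4≤8, i=1, swap(1,1) ⇒ [6,4,15,11,10,12,5,7,16,9,3,2,8]
j=2: 15>8, skip
j=3: 11>8, skip
j=4: 10>8, skip
j=5: 12>8, skip
j=6: 5≤8, i=2, swap(2,6) ⇒ [6,4,5,11,10,12,15,7,16,9,3,2,8]
j=7: 7≤8, i=3, swap(3,7) ⇒ [6,4,5,7,10,12,15,11,16,9,3,2,8]
j=8: 16>8, skip
j=9: 9>8, skip
j=10: 3≤8, i=4, swap(4,10) ⇒ [6,4,5,7,3,12,15,11,16,9,10,2,8]
j=11: 2≤8, i=5, swap(5,11) ⇒ [6,4,5,7,3,2,15,11,16,9,10,12,8]
swap(6,12) ⇒ [6,4,5,7,3,2,8,11,16,9,10,12,15]; return 6
p = 6; k-1 = 4 < 6 ⇒ left

6; left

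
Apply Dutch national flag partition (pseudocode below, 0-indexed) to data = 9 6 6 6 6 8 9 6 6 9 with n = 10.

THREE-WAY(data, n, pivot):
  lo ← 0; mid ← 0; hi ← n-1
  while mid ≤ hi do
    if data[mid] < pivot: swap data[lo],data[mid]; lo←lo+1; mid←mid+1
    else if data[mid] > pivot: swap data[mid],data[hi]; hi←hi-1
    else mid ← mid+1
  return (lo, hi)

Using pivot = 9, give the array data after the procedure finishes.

6 6 6 6 8 6 6 9 9 9

pivot = 9; lo=0, mid=0, hi=9
data[mid]=9=9: mid=1
data[mid]=6<9: swap data[0],data[1]; lo=1,mid=2 → 6 9 6 6 6 8 9 6 6 9
data[mid]=6<9: swap data[1],data[2]; lo=2,mid=3 → 6 6 9 6 6 8 9 6 6 9
data[mid]=6<9: swap data[2],data[3]; lo=3,mid=4 → 6 6 6 9 6 8 9 6 6 9
data[mid]=6<9: swap data[3],data[4]; lo=4,mid=5 → 6 6 6 6 9 8 9 6 6 9
data[mid]=8<9: swap data[4],data[5]; lo=5,mid=6 → 6 6 6 6 8 9 9 6 6 9
data[mid]=9=9: mid=7
data[mid]=6<9: swap data[5],data[7]; lo=6,mid=8 → 6 6 6 6 8 6 9 9 6 9
data[mid]=6<9: swap data[6],data[8]; lo=7,mid=9 → 6 6 6 6 8 6 6 9 9 9
data[mid]=9=9: mid=10
end: lo=7, hi=9; data = 6 6 6 6 8 6 6 9 9 9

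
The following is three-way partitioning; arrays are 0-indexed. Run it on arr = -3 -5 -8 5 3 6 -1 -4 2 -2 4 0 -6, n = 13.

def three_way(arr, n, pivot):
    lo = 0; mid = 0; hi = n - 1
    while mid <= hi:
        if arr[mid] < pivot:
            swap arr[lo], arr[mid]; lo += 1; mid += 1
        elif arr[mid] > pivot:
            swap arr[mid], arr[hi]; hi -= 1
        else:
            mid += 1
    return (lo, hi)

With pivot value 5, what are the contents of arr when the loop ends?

-3 -5 -8 3 -6 -1 -4 2 -2 4 0 5 6

lo=0 mid=0 hi=12
-3<5: swap(0,0), lo=1 mid=1 ⇒ -3 -5 -8 5 3 6 -1 -4 2 -2 4 0 -6
-5<5: swap(1,1), lo=2 mid=2 ⇒ -3 -5 -8 5 3 6 -1 -4 2 -2 4 0 -6
-8<5: swap(2,2), lo=3 mid=3 ⇒ -3 -5 -8 5 3 6 -1 -4 2 -2 4 0 -6
5=5: mid=4
3<5: swap(3,4), lo=4 mid=5 ⇒ -3 -5 -8 3 5 6 -1 -4 2 -2 4 0 -6
6>5: swap(5,12), hi=11 ⇒ -3 -5 -8 3 5 -6 -1 -4 2 -2 4 0 6
-6<5: swap(4,5), lo=5 mid=6 ⇒ -3 -5 -8 3 -6 5 -1 -4 2 -2 4 0 6
-1<5: swap(5,6), lo=6 mid=7 ⇒ -3 -5 -8 3 -6 -1 5 -4 2 -2 4 0 6
-4<5: swap(6,7), lo=7 mid=8 ⇒ -3 -5 -8 3 -6 -1 -4 5 2 -2 4 0 6
2<5: swap(7,8), lo=8 mid=9 ⇒ -3 -5 -8 3 -6 -1 -4 2 5 -2 4 0 6
-2<5: swap(8,9), lo=9 mid=10 ⇒ -3 -5 -8 3 -6 -1 -4 2 -2 5 4 0 6
4<5: swap(9,10), lo=10 mid=11 ⇒ -3 -5 -8 3 -6 -1 -4 2 -2 4 5 0 6
0<5: swap(10,11), lo=11 mid=12 ⇒ -3 -5 -8 3 -6 -1 -4 2 -2 4 0 5 6
done. lo=11 hi=11; arr=-3 -5 -8 3 -6 -1 -4 2 -2 4 0 5 6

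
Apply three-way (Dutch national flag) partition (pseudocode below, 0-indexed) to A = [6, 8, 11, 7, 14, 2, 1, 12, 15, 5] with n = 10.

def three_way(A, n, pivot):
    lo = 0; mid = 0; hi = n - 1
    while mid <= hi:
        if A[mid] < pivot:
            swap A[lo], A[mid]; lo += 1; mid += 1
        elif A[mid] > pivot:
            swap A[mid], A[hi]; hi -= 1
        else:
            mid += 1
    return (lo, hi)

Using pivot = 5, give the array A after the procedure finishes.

[1, 2, 5, 14, 7, 11, 12, 15, 8, 6]

pivot = 5; lo=0, mid=0, hi=9
A[mid]=6>5: swap A[0],A[9]; hi=8 → [5, 8, 11, 7, 14, 2, 1, 12, 15, 6]
A[mid]=5=5: mid=1
A[mid]=8>5: swap A[1],A[8]; hi=7 → [5, 15, 11, 7, 14, 2, 1, 12, 8, 6]
A[mid]=15>5: swap A[1],A[7]; hi=6 → [5, 12, 11, 7, 14, 2, 1, 15, 8, 6]
A[mid]=12>5: swap A[1],A[6]; hi=5 → [5, 1, 11, 7, 14, 2, 12, 15, 8, 6]
A[mid]=1<5: swap A[0],A[1]; lo=1,mid=2 → [1, 5, 11, 7, 14, 2, 12, 15, 8, 6]
A[mid]=11>5: swap A[2],A[5]; hi=4 → [1, 5, 2, 7, 14, 11, 12, 15, 8, 6]
A[mid]=2<5: swap A[1],A[2]; lo=2,mid=3 → [1, 2, 5, 7, 14, 11, 12, 15, 8, 6]
A[mid]=7>5: swap A[3],A[4]; hi=3 → [1, 2, 5, 14, 7, 11, 12, 15, 8, 6]
A[mid]=14>5: swap A[3],A[3]; hi=2 → [1, 2, 5, 14, 7, 11, 12, 15, 8, 6]
end: lo=2, hi=2; A = [1, 2, 5, 14, 7, 11, 12, 15, 8, 6]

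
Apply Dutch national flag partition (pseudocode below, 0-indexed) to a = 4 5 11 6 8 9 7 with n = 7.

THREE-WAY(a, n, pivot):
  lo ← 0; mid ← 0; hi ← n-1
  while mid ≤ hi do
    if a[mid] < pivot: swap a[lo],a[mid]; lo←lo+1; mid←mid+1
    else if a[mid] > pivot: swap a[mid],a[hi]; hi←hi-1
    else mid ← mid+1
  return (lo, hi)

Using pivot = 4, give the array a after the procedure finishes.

pivot = 4; lo=0, mid=0, hi=6
a[mid]=4=4: mid=1
a[mid]=5>4: swap a[1],a[6]; hi=5 → 4 7 11 6 8 9 5
a[mid]=7>4: swap a[1],a[5]; hi=4 → 4 9 11 6 8 7 5
a[mid]=9>4: swap a[1],a[4]; hi=3 → 4 8 11 6 9 7 5
a[mid]=8>4: swap a[1],a[3]; hi=2 → 4 6 11 8 9 7 5
a[mid]=6>4: swap a[1],a[2]; hi=1 → 4 11 6 8 9 7 5
a[mid]=11>4: swap a[1],a[1]; hi=0 → 4 11 6 8 9 7 5
end: lo=0, hi=0; a = 4 11 6 8 9 7 5

4 11 6 8 9 7 5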